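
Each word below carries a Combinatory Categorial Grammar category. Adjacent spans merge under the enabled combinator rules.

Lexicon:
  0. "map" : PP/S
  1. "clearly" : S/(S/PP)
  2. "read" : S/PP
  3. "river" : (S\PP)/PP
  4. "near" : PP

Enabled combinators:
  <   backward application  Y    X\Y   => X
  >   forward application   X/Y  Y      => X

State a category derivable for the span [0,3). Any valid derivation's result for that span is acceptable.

PP

[0,5] S   <
  [0,3] PP   >
    [0,1] "map" : PP/S
    [1,3] S   >
      [1,2] "clearly" : S/(S/PP)
      [2,3] "read" : S/PP
  [3,5] S\PP   >
    [3,4] "river" : (S\PP)/PP
    [4,5] "near" : PP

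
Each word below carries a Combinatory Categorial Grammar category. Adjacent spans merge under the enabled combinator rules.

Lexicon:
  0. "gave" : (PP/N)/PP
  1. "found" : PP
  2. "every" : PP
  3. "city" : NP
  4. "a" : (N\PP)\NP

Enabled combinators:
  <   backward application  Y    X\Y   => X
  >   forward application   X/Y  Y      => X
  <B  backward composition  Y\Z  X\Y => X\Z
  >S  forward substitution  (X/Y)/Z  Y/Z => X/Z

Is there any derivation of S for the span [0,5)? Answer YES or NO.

(PP/N)/PP PP PP NP (N\PP)\NP
CKY chart[0,5] = {PP}; S ∉ chart

NO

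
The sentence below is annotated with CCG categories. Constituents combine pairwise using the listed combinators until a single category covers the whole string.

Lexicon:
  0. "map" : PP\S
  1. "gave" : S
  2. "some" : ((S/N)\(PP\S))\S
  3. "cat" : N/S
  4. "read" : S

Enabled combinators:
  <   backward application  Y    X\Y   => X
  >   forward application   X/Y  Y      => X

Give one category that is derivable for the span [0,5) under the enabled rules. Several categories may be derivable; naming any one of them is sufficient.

S

[0,5] S   >
  [0,3] S/N   <
    [0,1] "map" : PP\S
    [1,3] (S/N)\(PP\S)   <
      [1,2] "gave" : S
      [2,3] "some" : ((S/N)\(PP\S))\S
  [3,5] N   >
    [3,4] "cat" : N/S
    [4,5] "read" : S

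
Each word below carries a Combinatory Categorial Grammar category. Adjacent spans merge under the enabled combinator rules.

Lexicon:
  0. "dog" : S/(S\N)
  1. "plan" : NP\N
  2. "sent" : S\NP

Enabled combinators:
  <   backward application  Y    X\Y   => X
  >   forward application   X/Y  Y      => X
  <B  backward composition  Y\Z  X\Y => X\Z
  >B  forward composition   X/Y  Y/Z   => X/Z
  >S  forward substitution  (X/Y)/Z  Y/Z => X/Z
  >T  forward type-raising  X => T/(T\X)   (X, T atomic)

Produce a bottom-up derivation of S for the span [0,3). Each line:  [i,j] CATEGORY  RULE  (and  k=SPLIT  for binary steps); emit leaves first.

[0,1] S/(S\N)  lex  "dog"
[1,2] NP\N  lex  "plan"
[2,3] S\NP  lex  "sent"
[1,3] S\N  <B  k=2
[0,3] S  >  k=1

[0,3] S   >
  [0,1] "dog" : S/(S\N)
  [1,3] S\N   <B
    [1,2] "plan" : NP\N
    [2,3] "sent" : S\NP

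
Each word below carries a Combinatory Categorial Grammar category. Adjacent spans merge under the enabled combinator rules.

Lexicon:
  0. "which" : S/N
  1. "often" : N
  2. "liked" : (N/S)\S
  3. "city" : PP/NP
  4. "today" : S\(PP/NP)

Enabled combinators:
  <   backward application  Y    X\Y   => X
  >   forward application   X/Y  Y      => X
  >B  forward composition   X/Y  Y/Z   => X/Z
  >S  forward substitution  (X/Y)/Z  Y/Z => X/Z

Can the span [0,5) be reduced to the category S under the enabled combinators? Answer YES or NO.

S/N N (N/S)\S PP/NP S\(PP/NP)
CKY chart[0,5] = {N}; S ∉ chart

NO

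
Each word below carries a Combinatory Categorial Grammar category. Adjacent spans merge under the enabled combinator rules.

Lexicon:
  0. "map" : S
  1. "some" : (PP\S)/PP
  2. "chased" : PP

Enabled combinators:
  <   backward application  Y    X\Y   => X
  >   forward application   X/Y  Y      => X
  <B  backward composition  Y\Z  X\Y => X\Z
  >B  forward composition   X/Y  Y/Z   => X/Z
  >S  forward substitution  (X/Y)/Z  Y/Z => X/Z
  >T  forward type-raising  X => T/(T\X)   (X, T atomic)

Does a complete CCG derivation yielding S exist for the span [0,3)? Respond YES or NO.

NO

S (PP\S)/PP PP
CKY chart[0,3] = {N/(N\PP), NP/(NP\PP), PP, PP/(PP\PP), S/(S\PP)}; S ∉ chart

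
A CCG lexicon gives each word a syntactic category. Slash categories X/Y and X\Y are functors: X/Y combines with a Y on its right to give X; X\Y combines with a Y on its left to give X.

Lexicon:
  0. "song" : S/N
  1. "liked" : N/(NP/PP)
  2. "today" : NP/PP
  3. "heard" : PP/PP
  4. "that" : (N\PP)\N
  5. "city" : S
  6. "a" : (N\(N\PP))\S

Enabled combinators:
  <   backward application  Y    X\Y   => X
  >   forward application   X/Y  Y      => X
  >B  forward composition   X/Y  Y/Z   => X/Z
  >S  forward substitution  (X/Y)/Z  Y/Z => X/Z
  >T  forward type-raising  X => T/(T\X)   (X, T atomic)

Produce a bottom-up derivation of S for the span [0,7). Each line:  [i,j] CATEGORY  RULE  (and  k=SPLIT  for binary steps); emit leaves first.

[0,7] S   >
  [0,1] "song" : S/N
  [1,7] N   <
    [1,5] N\PP   <
      [1,4] N   >
        [1,2] "liked" : N/(NP/PP)
        [2,4] NP/PP   >B
          [2,3] "today" : NP/PP
          [3,4] "heard" : PP/PP
      [4,5] "that" : (N\PP)\N
    [5,7] N\(N\PP)   <
      [5,6] "city" : S
      [6,7] "a" : (N\(N\PP))\S

[0,1] S/N  lex  "song"
[1,2] N/(NP/PP)  lex  "liked"
[2,3] NP/PP  lex  "today"
[3,4] PP/PP  lex  "heard"
[2,4] NP/PP  >B  k=3
[1,4] N  >  k=2
[4,5] (N\PP)\N  lex  "that"
[1,5] N\PP  <  k=4
[5,6] S  lex  "city"
[6,7] (N\(N\PP))\S  lex  "a"
[5,7] N\(N\PP)  <  k=6
[1,7] N  <  k=5
[0,7] S  >  k=1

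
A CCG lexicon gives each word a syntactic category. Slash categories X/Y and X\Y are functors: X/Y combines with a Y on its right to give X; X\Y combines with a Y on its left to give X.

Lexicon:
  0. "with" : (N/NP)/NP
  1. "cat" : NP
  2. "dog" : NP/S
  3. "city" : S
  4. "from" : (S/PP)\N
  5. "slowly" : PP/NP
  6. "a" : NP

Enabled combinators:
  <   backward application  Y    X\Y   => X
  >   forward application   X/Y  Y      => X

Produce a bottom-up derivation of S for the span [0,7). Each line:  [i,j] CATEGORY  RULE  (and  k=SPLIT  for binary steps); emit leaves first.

[0,7] S   >
  [0,5] S/PP   <
    [0,4] N   >
      [0,2] N/NP   >
        [0,1] "with" : (N/NP)/NP
        [1,2] "cat" : NP
      [2,4] NP   >
        [2,3] "dog" : NP/S
        [3,4] "city" : S
    [4,5] "from" : (S/PP)\N
  [5,7] PP   >
    [5,6] "slowly" : PP/NP
    [6,7] "a" : NP

[0,1] (N/NP)/NP  lex  "with"
[1,2] NP  lex  "cat"
[0,2] N/NP  >  k=1
[2,3] NP/S  lex  "dog"
[3,4] S  lex  "city"
[2,4] NP  >  k=3
[0,4] N  >  k=2
[4,5] (S/PP)\N  lex  "from"
[0,5] S/PP  <  k=4
[5,6] PP/NP  lex  "slowly"
[6,7] NP  lex  "a"
[5,7] PP  >  k=6
[0,7] S  >  k=5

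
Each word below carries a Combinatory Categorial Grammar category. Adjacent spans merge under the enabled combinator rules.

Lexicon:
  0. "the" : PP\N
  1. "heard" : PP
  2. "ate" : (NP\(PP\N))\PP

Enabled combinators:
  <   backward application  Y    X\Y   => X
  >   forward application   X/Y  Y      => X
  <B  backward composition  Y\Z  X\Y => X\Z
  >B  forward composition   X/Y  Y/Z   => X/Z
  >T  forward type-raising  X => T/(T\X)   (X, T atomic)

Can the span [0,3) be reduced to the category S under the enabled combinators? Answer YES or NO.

PP\N PP (NP\(PP\N))\PP
CKY chart[0,3] = {N/(N\NP), NP, NP/(NP\NP), PP/(PP\NP), S/(S\NP)}; S ∉ chart

NO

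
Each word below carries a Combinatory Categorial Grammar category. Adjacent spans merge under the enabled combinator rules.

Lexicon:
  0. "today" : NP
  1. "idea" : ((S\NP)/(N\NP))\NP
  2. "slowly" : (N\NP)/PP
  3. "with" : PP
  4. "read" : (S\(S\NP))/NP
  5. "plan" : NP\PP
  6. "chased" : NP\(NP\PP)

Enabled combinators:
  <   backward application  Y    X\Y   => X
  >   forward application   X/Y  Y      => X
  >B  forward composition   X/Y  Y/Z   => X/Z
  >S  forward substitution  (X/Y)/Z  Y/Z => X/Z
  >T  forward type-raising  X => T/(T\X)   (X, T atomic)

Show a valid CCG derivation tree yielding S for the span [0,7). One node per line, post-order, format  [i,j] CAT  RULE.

[0,7] S   <
  [0,4] S\NP   >
    [0,2] (S\NP)/(N\NP)   <
      [0,1] "today" : NP
      [1,2] "idea" : ((S\NP)/(N\NP))\NP
    [2,4] N\NP   >
      [2,3] "slowly" : (N\NP)/PP
      [3,4] "with" : PP
  [4,7] S\(S\NP)   >
    [4,5] "read" : (S\(S\NP))/NP
    [5,7] NP   <
      [5,6] "plan" : NP\PP
      [6,7] "chased" : NP\(NP\PP)

[0,1] NP  lex  "today"
[1,2] ((S\NP)/(N\NP))\NP  lex  "idea"
[0,2] (S\NP)/(N\NP)  <  k=1
[2,3] (N\NP)/PP  lex  "slowly"
[3,4] PP  lex  "with"
[2,4] N\NP  >  k=3
[0,4] S\NP  >  k=2
[4,5] (S\(S\NP))/NP  lex  "read"
[5,6] NP\PP  lex  "plan"
[6,7] NP\(NP\PP)  lex  "chased"
[5,7] NP  <  k=6
[4,7] S\(S\NP)  >  k=5
[0,7] S  <  k=4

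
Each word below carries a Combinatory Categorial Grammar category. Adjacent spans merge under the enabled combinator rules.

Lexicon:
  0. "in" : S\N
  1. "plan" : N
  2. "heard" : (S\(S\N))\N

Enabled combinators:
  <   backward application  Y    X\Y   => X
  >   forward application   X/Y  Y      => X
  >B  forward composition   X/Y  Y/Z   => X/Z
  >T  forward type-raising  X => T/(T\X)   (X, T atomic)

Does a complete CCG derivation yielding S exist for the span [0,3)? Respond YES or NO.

[0,3] S   <
  [0,1] "in" : S\N
  [1,3] S\(S\N)   <
    [1,2] "plan" : N
    [2,3] "heard" : (S\(S\N))\N

YES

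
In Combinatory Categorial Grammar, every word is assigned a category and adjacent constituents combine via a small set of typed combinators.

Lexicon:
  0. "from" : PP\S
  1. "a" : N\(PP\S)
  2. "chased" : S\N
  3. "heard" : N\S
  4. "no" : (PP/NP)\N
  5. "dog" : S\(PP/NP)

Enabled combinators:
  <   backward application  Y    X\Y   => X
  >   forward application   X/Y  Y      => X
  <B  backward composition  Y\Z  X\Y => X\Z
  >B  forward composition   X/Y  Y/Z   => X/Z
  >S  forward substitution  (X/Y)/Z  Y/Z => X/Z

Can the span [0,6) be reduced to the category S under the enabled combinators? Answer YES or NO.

YES

[0,6] S   <
  [0,2] N   <
    [0,1] "from" : PP\S
    [1,2] "a" : N\(PP\S)
  [2,6] S\N   <B
    [2,3] "chased" : S\N
    [3,6] S\S   <B
      [3,4] "heard" : N\S
      [4,6] S\N   <B
        [4,5] "no" : (PP/NP)\N
        [5,6] "dog" : S\(PP/NP)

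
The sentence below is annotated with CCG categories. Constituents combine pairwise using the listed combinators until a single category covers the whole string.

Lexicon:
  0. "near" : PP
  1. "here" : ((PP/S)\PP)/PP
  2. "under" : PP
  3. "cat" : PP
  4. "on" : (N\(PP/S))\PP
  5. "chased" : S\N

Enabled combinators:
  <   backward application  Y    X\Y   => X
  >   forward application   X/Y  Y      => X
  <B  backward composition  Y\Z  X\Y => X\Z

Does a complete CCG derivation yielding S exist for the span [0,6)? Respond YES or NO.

[0,6] S   <
  [0,5] N   <
    [0,3] PP/S   <
      [0,1] "near" : PP
      [1,3] (PP/S)\PP   >
        [1,2] "here" : ((PP/S)\PP)/PP
        [2,3] "under" : PP
    [3,5] N\(PP/S)   <
      [3,4] "cat" : PP
      [4,5] "on" : (N\(PP/S))\PP
  [5,6] "chased" : S\N

YES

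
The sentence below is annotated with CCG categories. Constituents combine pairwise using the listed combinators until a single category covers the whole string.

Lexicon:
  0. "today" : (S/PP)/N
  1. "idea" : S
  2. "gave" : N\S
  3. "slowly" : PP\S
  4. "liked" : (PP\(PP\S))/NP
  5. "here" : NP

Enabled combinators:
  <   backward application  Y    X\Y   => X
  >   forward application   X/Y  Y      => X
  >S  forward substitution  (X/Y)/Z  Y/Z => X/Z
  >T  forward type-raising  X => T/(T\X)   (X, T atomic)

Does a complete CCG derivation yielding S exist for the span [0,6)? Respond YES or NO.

YES

[0,6] S   >
  [0,3] S/PP   >
    [0,1] "today" : (S/PP)/N
    [1,3] N   <
      [1,2] "idea" : S
      [2,3] "gave" : N\S
  [3,6] PP   <
    [3,4] "slowly" : PP\S
    [4,6] PP\(PP\S)   >
      [4,5] "liked" : (PP\(PP\S))/NP
      [5,6] "here" : NP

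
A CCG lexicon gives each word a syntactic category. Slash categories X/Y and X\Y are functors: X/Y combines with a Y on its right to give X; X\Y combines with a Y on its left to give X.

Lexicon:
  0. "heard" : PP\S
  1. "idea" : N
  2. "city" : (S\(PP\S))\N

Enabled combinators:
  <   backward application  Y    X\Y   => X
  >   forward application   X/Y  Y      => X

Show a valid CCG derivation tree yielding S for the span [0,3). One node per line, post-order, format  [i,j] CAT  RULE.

[0,3] S   <
  [0,1] "heard" : PP\S
  [1,3] S\(PP\S)   <
    [1,2] "idea" : N
    [2,3] "city" : (S\(PP\S))\N

[0,1] PP\S  lex  "heard"
[1,2] N  lex  "idea"
[2,3] (S\(PP\S))\N  lex  "city"
[1,3] S\(PP\S)  <  k=2
[0,3] S  <  k=1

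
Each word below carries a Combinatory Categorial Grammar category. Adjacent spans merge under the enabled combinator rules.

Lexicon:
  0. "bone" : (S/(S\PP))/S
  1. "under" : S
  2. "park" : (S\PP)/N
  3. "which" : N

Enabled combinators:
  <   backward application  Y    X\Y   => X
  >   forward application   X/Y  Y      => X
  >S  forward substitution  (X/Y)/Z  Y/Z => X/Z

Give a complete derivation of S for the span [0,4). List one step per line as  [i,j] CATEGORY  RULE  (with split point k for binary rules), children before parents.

[0,1] (S/(S\PP))/S  lex  "bone"
[1,2] S  lex  "under"
[0,2] S/(S\PP)  >  k=1
[2,3] (S\PP)/N  lex  "park"
[3,4] N  lex  "which"
[2,4] S\PP  >  k=3
[0,4] S  >  k=2

[0,4] S   >
  [0,2] S/(S\PP)   >
    [0,1] "bone" : (S/(S\PP))/S
    [1,2] "under" : S
  [2,4] S\PP   >
    [2,3] "park" : (S\PP)/N
    [3,4] "which" : N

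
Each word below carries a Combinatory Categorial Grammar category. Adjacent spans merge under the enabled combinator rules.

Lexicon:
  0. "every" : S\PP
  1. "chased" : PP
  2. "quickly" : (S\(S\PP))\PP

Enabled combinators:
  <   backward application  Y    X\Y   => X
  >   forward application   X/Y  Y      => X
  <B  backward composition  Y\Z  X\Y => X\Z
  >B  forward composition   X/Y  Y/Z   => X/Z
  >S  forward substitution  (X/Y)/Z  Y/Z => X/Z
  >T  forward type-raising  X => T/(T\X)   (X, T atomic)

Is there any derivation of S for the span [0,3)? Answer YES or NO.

YES

[0,3] S   <
  [0,1] "every" : S\PP
  [1,3] S\(S\PP)   <
    [1,2] "chased" : PP
    [2,3] "quickly" : (S\(S\PP))\PP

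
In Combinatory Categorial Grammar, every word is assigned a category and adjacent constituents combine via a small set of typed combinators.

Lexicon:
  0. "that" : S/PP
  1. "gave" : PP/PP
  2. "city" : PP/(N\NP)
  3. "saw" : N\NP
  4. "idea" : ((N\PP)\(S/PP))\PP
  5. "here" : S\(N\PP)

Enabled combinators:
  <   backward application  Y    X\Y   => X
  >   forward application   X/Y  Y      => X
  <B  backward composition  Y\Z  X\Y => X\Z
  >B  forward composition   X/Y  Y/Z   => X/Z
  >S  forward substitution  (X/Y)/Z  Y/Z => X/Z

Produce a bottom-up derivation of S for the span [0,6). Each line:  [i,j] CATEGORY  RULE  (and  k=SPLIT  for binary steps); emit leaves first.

[0,1] S/PP  lex  "that"
[1,2] PP/PP  lex  "gave"
[0,2] S/PP  >B  k=1
[2,3] PP/(N\NP)  lex  "city"
[3,4] N\NP  lex  "saw"
[2,4] PP  >  k=3
[4,5] ((N\PP)\(S/PP))\PP  lex  "idea"
[2,5] (N\PP)\(S/PP)  <  k=4
[0,5] N\PP  <  k=2
[5,6] S\(N\PP)  lex  "here"
[0,6] S  <  k=5

[0,6] S   <
  [0,5] N\PP   <
    [0,2] S/PP   >B
      [0,1] "that" : S/PP
      [1,2] "gave" : PP/PP
    [2,5] (N\PP)\(S/PP)   <
      [2,4] PP   >
        [2,3] "city" : PP/(N\NP)
        [3,4] "saw" : N\NP
      [4,5] "idea" : ((N\PP)\(S/PP))\PP
  [5,6] "here" : S\(N\PP)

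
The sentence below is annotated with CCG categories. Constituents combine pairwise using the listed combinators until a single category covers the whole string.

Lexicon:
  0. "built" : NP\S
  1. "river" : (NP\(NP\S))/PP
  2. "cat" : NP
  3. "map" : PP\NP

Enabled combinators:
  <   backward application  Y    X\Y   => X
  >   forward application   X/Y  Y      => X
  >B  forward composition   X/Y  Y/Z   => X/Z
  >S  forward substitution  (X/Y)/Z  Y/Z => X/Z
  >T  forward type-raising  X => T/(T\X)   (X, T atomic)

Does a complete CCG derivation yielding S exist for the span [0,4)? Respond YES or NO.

NO

NP\S (NP\(NP\S))/PP NP PP\NP
CKY chart[0,4] = {N/(N\NP), NP, NP/(NP\NP), PP/(PP\NP), S/(S\NP)}; S ∉ chart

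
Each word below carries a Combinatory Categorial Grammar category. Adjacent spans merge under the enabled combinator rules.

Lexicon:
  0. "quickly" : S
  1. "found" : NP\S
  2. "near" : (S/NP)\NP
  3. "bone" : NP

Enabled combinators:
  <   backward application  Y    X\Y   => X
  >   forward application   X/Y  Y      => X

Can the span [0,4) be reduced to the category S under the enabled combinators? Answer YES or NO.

YES

[0,4] S   >
  [0,3] S/NP   <
    [0,2] NP   <
      [0,1] "quickly" : S
      [1,2] "found" : NP\S
    [2,3] "near" : (S/NP)\NP
  [3,4] "bone" : NP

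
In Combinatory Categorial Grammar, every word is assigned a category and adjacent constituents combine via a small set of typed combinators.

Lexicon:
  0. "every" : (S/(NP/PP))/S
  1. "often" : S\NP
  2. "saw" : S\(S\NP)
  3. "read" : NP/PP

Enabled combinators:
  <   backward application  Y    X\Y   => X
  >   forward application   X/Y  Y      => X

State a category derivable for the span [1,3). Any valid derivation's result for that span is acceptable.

[0,4] S   >
  [0,3] S/(NP/PP)   >
    [0,1] "every" : (S/(NP/PP))/S
    [1,3] S   <
      [1,2] "often" : S\NP
      [2,3] "saw" : S\(S\NP)
  [3,4] "read" : NP/PP

S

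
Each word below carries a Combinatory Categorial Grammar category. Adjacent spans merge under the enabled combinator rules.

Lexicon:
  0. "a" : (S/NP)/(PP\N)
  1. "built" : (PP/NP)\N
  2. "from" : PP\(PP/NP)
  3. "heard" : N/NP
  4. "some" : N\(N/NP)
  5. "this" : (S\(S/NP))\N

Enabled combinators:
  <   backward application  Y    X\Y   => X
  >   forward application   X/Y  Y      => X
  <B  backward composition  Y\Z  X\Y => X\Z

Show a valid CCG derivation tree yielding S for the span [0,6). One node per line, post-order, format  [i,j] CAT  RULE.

[0,1] (S/NP)/(PP\N)  lex  "a"
[1,2] (PP/NP)\N  lex  "built"
[2,3] PP\(PP/NP)  lex  "from"
[1,3] PP\N  <B  k=2
[0,3] S/NP  >  k=1
[3,4] N/NP  lex  "heard"
[4,5] N\(N/NP)  lex  "some"
[3,5] N  <  k=4
[5,6] (S\(S/NP))\N  lex  "this"
[3,6] S\(S/NP)  <  k=5
[0,6] S  <  k=3

[0,6] S   <
  [0,3] S/NP   >
    [0,1] "a" : (S/NP)/(PP\N)
    [1,3] PP\N   <B
      [1,2] "built" : (PP/NP)\N
      [2,3] "from" : PP\(PP/NP)
  [3,6] S\(S/NP)   <
    [3,5] N   <
      [3,4] "heard" : N/NP
      [4,5] "some" : N\(N/NP)
    [5,6] "this" : (S\(S/NP))\N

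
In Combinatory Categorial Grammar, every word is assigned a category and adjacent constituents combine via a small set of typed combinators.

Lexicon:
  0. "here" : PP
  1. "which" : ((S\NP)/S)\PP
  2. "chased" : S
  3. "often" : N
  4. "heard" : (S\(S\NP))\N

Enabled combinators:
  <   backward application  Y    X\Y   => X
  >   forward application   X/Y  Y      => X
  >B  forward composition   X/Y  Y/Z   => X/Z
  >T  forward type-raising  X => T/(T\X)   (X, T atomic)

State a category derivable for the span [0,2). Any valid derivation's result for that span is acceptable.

(S\NP)/S

[0,5] S   <
  [0,3] S\NP   >
    [0,2] (S\NP)/S   <
      [0,1] "here" : PP
      [1,2] "which" : ((S\NP)/S)\PP
    [2,3] "chased" : S
  [3,5] S\(S\NP)   <
    [3,4] "often" : N
    [4,5] "heard" : (S\(S\NP))\N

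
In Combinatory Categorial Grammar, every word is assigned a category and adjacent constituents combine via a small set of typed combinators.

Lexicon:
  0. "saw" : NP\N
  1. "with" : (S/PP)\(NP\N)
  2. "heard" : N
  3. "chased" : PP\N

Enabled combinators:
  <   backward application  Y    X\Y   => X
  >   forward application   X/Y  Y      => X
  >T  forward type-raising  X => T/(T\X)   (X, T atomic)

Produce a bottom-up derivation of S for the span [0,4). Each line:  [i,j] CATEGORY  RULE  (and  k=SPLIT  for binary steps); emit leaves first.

[0,4] S   >
  [0,2] S/PP   <
    [0,1] "saw" : NP\N
    [1,2] "with" : (S/PP)\(NP\N)
  [2,4] PP   >
    [2,3] PP/(PP\N)   >T
      [2,3] "heard" : N
    [3,4] "chased" : PP\N

[0,1] NP\N  lex  "saw"
[1,2] (S/PP)\(NP\N)  lex  "with"
[0,2] S/PP  <  k=1
[2,3] N  lex  "heard"
[2,3] PP/(PP\N)  >T
[3,4] PP\N  lex  "chased"
[2,4] PP  >  k=3
[0,4] S  >  k=2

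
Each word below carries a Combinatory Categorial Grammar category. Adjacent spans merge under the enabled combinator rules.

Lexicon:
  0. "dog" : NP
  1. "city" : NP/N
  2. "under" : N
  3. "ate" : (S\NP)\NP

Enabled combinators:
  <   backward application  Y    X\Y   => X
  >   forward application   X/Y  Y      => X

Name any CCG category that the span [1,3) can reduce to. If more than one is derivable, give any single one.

NP

[0,4] S   <
  [0,1] "dog" : NP
  [1,4] S\NP   <
    [1,3] NP   >
      [1,2] "city" : NP/N
      [2,3] "under" : N
    [3,4] "ate" : (S\NP)\NP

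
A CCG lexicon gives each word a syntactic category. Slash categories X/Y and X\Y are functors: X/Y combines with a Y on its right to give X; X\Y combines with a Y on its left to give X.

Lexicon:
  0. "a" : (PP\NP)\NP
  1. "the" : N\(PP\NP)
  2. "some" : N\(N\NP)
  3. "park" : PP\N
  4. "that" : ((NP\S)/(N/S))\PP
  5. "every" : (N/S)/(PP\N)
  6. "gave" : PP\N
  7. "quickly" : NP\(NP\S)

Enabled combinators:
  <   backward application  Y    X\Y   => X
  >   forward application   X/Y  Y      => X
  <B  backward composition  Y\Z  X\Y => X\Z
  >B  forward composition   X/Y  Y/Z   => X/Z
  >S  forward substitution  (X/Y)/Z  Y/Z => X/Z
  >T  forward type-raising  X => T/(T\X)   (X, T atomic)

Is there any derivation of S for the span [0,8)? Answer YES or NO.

(PP\NP)\NP N\(PP\NP) N\(N\NP) PP\N ((NP\S)/(N/S))\PP (N/S)/(PP\N) PP\N NP\(NP\S)
CKY chart[0,8] = {N/(N\NP), NP, NP/(NP\NP), PP/(PP\NP), S/(S\NP)}; S ∉ chart

NO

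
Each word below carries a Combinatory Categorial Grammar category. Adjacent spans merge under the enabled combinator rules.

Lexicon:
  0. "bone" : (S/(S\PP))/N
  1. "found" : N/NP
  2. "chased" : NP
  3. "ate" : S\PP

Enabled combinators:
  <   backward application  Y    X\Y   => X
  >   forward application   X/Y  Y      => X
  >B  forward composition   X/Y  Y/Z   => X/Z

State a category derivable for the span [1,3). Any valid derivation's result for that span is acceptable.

N

[0,4] S   >
  [0,3] S/(S\PP)   >
    [0,1] "bone" : (S/(S\PP))/N
    [1,3] N   >
      [1,2] "found" : N/NP
      [2,3] "chased" : NP
  [3,4] "ate" : S\PP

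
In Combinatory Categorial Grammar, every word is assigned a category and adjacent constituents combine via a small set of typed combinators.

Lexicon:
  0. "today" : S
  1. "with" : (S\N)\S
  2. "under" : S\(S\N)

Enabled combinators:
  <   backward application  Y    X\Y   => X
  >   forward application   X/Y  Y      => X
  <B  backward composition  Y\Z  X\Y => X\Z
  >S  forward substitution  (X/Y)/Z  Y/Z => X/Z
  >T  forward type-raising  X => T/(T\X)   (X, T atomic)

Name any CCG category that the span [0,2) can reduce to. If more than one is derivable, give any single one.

[0,3] S   <
  [0,2] S\N   <
    [0,1] "today" : S
    [1,2] "with" : (S\N)\S
  [2,3] "under" : S\(S\N)

S\N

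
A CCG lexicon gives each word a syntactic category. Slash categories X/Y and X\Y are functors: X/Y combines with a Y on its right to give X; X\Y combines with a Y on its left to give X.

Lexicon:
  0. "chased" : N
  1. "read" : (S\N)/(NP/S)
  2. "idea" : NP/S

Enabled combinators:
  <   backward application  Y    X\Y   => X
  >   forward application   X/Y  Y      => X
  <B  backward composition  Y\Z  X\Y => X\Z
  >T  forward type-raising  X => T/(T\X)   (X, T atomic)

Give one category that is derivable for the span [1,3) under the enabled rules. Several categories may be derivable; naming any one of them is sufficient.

S\N

[0,3] S   >
  [0,1] S/(S\N)   >T
    [0,1] "chased" : N
  [1,3] S\N   >
    [1,2] "read" : (S\N)/(NP/S)
    [2,3] "idea" : NP/S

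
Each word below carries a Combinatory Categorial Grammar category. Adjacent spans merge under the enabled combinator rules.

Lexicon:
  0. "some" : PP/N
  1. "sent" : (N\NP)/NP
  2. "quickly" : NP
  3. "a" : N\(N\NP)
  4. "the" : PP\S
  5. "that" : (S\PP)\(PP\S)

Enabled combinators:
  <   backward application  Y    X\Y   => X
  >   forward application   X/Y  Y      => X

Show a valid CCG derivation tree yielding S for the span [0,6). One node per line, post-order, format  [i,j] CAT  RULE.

[0,6] S   <
  [0,4] PP   >
    [0,1] "some" : PP/N
    [1,4] N   <
      [1,3] N\NP   >
        [1,2] "sent" : (N\NP)/NP
        [2,3] "quickly" : NP
      [3,4] "a" : N\(N\NP)
  [4,6] S\PP   <
    [4,5] "the" : PP\S
    [5,6] "that" : (S\PP)\(PP\S)

[0,1] PP/N  lex  "some"
[1,2] (N\NP)/NP  lex  "sent"
[2,3] NP  lex  "quickly"
[1,3] N\NP  >  k=2
[3,4] N\(N\NP)  lex  "a"
[1,4] N  <  k=3
[0,4] PP  >  k=1
[4,5] PP\S  lex  "the"
[5,6] (S\PP)\(PP\S)  lex  "that"
[4,6] S\PP  <  k=5
[0,6] S  <  k=4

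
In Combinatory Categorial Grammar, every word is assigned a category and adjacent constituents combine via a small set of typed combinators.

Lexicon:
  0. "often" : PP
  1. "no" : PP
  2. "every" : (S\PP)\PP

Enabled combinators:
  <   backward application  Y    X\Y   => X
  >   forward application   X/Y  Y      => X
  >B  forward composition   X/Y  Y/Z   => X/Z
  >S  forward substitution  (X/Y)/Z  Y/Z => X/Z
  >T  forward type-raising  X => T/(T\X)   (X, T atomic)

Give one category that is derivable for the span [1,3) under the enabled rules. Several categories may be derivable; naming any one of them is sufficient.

[0,3] S   <
  [0,1] "often" : PP
  [1,3] S\PP   <
    [1,2] "no" : PP
    [2,3] "every" : (S\PP)\PP

S\PP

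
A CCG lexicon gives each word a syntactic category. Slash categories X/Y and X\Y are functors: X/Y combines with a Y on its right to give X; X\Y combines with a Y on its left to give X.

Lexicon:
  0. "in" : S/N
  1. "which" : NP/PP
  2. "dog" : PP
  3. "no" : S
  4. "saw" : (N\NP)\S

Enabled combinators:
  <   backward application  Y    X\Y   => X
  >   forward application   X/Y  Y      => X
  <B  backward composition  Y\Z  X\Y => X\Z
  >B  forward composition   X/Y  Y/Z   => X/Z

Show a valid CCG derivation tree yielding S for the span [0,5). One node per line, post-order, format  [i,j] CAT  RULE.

[0,1] S/N  lex  "in"
[1,2] NP/PP  lex  "which"
[2,3] PP  lex  "dog"
[1,3] NP  >  k=2
[3,4] S  lex  "no"
[4,5] (N\NP)\S  lex  "saw"
[3,5] N\NP  <  k=4
[1,5] N  <  k=3
[0,5] S  >  k=1

[0,5] S   >
  [0,1] "in" : S/N
  [1,5] N   <
    [1,3] NP   >
      [1,2] "which" : NP/PP
      [2,3] "dog" : PP
    [3,5] N\NP   <
      [3,4] "no" : S
      [4,5] "saw" : (N\NP)\S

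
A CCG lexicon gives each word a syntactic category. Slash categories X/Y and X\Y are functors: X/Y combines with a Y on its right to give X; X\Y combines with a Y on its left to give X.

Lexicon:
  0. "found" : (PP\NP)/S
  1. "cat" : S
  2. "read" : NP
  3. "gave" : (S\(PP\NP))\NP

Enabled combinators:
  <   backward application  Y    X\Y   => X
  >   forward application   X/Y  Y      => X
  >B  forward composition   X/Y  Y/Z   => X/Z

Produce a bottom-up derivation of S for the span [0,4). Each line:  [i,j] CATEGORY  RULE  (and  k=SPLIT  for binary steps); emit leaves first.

[0,4] S   <
  [0,2] PP\NP   >
    [0,1] "found" : (PP\NP)/S
    [1,2] "cat" : S
  [2,4] S\(PP\NP)   <
    [2,3] "read" : NP
    [3,4] "gave" : (S\(PP\NP))\NP

[0,1] (PP\NP)/S  lex  "found"
[1,2] S  lex  "cat"
[0,2] PP\NP  >  k=1
[2,3] NP  lex  "read"
[3,4] (S\(PP\NP))\NP  lex  "gave"
[2,4] S\(PP\NP)  <  k=3
[0,4] S  <  k=2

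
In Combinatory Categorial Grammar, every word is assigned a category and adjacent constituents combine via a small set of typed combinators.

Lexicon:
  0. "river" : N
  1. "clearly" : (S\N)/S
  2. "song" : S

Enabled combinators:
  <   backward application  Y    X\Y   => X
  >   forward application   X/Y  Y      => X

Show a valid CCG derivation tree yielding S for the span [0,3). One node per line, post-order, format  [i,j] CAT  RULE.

[0,1] N  lex  "river"
[1,2] (S\N)/S  lex  "clearly"
[2,3] S  lex  "song"
[1,3] S\N  >  k=2
[0,3] S  <  k=1

[0,3] S   <
  [0,1] "river" : N
  [1,3] S\N   >
    [1,2] "clearly" : (S\N)/S
    [2,3] "song" : S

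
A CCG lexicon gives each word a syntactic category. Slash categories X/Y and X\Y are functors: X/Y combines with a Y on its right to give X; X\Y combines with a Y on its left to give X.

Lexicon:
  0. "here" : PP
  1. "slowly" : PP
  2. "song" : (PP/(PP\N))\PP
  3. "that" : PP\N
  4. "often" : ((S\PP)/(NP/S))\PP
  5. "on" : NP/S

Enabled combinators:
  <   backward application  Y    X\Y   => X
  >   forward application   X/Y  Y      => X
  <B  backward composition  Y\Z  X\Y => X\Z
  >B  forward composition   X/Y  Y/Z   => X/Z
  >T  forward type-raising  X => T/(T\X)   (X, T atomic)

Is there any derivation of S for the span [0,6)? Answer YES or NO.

[0,6] S   >
  [0,1] S/(S\PP)   >T
    [0,1] "here" : PP
  [1,6] S\PP   >
    [1,5] (S\PP)/(NP/S)   <
      [1,4] PP   >
        [1,3] PP/(PP\N)   <
          [1,2] "slowly" : PP
          [2,3] "song" : (PP/(PP\N))\PP
        [3,4] "that" : PP\N
      [4,5] "often" : ((S\PP)/(NP/S))\PP
    [5,6] "on" : NP/S

YES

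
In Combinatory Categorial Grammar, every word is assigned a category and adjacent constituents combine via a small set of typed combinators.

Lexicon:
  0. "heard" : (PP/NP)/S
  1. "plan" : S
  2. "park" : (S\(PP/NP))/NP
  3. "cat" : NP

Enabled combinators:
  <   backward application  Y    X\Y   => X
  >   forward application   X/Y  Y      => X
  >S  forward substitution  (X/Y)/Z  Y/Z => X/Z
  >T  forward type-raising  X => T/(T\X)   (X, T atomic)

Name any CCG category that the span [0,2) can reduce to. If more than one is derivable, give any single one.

PP/NP

[0,4] S   <
  [0,2] PP/NP   >
    [0,1] "heard" : (PP/NP)/S
    [1,2] "plan" : S
  [2,4] S\(PP/NP)   >
    [2,3] "park" : (S\(PP/NP))/NP
    [3,4] "cat" : NP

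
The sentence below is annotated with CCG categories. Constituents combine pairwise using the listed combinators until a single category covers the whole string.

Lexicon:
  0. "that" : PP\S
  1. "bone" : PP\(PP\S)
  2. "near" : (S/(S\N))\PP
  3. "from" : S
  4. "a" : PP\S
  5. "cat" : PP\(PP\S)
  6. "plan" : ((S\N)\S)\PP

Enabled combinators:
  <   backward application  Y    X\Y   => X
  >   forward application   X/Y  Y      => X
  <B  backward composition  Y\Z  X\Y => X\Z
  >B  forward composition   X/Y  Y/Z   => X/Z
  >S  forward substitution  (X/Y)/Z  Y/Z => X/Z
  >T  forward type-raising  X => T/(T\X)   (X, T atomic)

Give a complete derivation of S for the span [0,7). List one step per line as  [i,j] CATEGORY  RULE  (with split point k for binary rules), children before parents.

[0,1] PP\S  lex  "that"
[1,2] PP\(PP\S)  lex  "bone"
[0,2] PP  <  k=1
[2,3] (S/(S\N))\PP  lex  "near"
[0,3] S/(S\N)  <  k=2
[3,4] S  lex  "from"
[4,5] PP\S  lex  "a"
[5,6] PP\(PP\S)  lex  "cat"
[4,6] PP  <  k=5
[6,7] ((S\N)\S)\PP  lex  "plan"
[4,7] (S\N)\S  <  k=6
[3,7] S\N  <  k=4
[0,7] S  >  k=3

[0,7] S   >
  [0,3] S/(S\N)   <
    [0,2] PP   <
      [0,1] "that" : PP\S
      [1,2] "bone" : PP\(PP\S)
    [2,3] "near" : (S/(S\N))\PP
  [3,7] S\N   <
    [3,4] "from" : S
    [4,7] (S\N)\S   <
      [4,6] PP   <
        [4,5] "a" : PP\S
        [5,6] "cat" : PP\(PP\S)
      [6,7] "plan" : ((S\N)\S)\PP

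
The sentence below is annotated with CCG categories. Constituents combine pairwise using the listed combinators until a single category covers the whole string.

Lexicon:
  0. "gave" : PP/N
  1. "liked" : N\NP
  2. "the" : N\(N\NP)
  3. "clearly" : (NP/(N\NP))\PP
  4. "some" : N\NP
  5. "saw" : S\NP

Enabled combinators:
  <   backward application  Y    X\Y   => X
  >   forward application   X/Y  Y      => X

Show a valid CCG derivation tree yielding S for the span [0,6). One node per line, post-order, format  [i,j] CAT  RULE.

[0,1] PP/N  lex  "gave"
[1,2] N\NP  lex  "liked"
[2,3] N\(N\NP)  lex  "the"
[1,3] N  <  k=2
[0,3] PP  >  k=1
[3,4] (NP/(N\NP))\PP  lex  "clearly"
[0,4] NP/(N\NP)  <  k=3
[4,5] N\NP  lex  "some"
[0,5] NP  >  k=4
[5,6] S\NP  lex  "saw"
[0,6] S  <  k=5

[0,6] S   <
  [0,5] NP   >
    [0,4] NP/(N\NP)   <
      [0,3] PP   >
        [0,1] "gave" : PP/N
        [1,3] N   <
          [1,2] "liked" : N\NP
          [2,3] "the" : N\(N\NP)
      [3,4] "clearly" : (NP/(N\NP))\PP
    [4,5] "some" : N\NP
  [5,6] "saw" : S\NP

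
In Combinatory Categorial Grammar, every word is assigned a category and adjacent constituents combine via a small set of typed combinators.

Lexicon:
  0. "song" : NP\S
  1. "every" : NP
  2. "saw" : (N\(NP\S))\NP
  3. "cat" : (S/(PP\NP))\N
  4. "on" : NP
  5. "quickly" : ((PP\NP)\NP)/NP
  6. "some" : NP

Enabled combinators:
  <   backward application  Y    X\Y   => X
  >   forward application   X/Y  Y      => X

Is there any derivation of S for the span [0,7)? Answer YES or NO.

YES

[0,7] S   >
  [0,4] S/(PP\NP)   <
    [0,3] N   <
      [0,1] "song" : NP\S
      [1,3] N\(NP\S)   <
        [1,2] "every" : NP
        [2,3] "saw" : (N\(NP\S))\NP
    [3,4] "cat" : (S/(PP\NP))\N
  [4,7] PP\NP   <
    [4,5] "on" : NP
    [5,7] (PP\NP)\NP   >
      [5,6] "quickly" : ((PP\NP)\NP)/NP
      [6,7] "some" : NP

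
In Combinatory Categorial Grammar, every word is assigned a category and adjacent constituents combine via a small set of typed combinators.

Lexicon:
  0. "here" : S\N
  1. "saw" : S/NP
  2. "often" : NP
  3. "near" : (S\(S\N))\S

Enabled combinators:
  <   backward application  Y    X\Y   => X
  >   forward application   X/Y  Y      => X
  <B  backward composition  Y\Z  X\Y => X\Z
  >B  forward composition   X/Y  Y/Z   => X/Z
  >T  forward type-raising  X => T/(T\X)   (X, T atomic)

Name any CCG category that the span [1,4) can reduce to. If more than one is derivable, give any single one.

S\(S\N)

[0,4] S   <
  [0,1] "here" : S\N
  [1,4] S\(S\N)   <
    [1,3] S   >
      [1,2] "saw" : S/NP
      [2,3] "often" : NP
    [3,4] "near" : (S\(S\N))\S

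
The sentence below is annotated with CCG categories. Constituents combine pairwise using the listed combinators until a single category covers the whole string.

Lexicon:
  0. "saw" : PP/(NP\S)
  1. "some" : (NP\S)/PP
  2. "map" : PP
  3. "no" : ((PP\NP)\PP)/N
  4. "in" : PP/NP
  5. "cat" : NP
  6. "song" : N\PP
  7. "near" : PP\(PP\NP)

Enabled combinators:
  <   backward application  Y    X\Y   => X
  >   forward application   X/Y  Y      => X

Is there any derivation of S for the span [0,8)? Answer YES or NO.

PP/(NP\S) (NP\S)/PP PP ((PP\NP)\PP)/N PP/NP NP N\PP PP\(PP\NP)
CKY chart[0,8] = {PP}; S ∉ chart

NO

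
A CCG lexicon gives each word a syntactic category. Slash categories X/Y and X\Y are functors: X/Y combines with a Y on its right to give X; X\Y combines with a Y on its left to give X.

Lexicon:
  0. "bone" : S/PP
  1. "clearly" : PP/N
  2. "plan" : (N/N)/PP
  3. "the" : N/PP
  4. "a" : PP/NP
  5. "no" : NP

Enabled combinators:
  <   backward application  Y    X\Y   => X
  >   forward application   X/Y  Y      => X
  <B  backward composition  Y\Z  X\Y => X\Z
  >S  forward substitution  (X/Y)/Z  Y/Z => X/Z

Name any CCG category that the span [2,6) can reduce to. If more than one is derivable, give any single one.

N

[0,6] S   >
  [0,1] "bone" : S/PP
  [1,6] PP   >
    [1,2] "clearly" : PP/N
    [2,6] N   >
      [2,4] N/PP   >S
        [2,3] "plan" : (N/N)/PP
        [3,4] "the" : N/PP
      [4,6] PP   >
        [4,5] "a" : PP/NP
        [5,6] "no" : NP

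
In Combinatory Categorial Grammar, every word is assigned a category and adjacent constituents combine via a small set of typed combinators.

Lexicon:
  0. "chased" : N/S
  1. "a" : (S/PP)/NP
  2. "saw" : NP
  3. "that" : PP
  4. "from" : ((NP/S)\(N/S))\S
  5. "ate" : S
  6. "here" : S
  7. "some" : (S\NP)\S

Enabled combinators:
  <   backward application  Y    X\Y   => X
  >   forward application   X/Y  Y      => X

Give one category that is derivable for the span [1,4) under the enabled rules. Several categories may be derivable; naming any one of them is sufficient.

[0,8] S   <
  [0,6] NP   >
    [0,5] NP/S   <
      [0,1] "chased" : N/S
      [1,5] (NP/S)\(N/S)   <
        [1,4] S   >
          [1,3] S/PP   >
            [1,2] "a" : (S/PP)/NP
            [2,3] "saw" : NP
          [3,4] "that" : PP
        [4,5] "from" : ((NP/S)\(N/S))\S
    [5,6] "ate" : S
  [6,8] S\NP   <
    [6,7] "here" : S
    [7,8] "some" : (S\NP)\S

S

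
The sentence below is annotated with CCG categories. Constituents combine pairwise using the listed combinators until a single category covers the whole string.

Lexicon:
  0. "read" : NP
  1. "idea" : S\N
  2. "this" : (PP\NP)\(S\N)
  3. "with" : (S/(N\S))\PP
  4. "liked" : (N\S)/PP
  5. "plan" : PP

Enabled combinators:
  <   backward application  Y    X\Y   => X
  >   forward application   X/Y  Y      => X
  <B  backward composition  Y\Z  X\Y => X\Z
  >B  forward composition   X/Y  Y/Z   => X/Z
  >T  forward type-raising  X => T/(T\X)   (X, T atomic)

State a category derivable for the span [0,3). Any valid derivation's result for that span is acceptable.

PP

[0,6] S   >
  [0,4] S/(N\S)   <
    [0,3] PP   <
      [0,1] "read" : NP
      [1,3] PP\NP   <
        [1,2] "idea" : S\N
        [2,3] "this" : (PP\NP)\(S\N)
    [3,4] "with" : (S/(N\S))\PP
  [4,6] N\S   >
    [4,5] "liked" : (N\S)/PP
    [5,6] "plan" : PP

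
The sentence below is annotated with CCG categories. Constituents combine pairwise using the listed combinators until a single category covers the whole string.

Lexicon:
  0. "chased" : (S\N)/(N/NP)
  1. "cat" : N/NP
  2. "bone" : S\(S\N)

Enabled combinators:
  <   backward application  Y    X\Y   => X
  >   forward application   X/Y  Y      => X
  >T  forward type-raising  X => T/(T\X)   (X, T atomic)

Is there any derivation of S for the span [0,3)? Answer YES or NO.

YES

[0,3] S   <
  [0,2] S\N   >
    [0,1] "chased" : (S\N)/(N/NP)
    [1,2] "cat" : N/NP
  [2,3] "bone" : S\(S\N)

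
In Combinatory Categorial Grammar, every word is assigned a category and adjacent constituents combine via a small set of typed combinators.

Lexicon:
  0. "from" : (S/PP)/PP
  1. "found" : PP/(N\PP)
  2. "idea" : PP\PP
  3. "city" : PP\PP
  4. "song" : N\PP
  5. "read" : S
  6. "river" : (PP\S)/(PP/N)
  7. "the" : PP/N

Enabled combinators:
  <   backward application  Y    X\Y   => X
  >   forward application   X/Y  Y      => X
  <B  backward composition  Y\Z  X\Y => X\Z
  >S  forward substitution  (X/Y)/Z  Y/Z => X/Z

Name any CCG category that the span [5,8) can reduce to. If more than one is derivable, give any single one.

[0,8] S   >
  [0,5] S/PP   >
    [0,1] "from" : (S/PP)/PP
    [1,5] PP   >
      [1,2] "found" : PP/(N\PP)
      [2,5] N\PP   <B
        [2,3] "idea" : PP\PP
        [3,5] N\PP   <B
          [3,4] "city" : PP\PP
          [4,5] "song" : N\PP
  [5,8] PP   <
    [5,6] "read" : S
    [6,8] PP\S   >
      [6,7] "river" : (PP\S)/(PP/N)
      [7,8] "the" : PP/N

PP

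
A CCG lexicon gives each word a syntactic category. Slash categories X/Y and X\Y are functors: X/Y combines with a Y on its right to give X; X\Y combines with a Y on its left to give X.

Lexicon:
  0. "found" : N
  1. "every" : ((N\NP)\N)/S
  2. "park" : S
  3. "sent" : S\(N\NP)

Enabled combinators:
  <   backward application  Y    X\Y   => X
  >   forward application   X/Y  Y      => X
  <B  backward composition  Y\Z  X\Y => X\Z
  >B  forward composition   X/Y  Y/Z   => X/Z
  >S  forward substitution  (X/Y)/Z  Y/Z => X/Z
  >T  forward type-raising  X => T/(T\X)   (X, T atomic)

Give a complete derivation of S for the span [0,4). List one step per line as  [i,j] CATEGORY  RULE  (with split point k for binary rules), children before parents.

[0,1] N  lex  "found"
[0,1] S/(S\N)  >T
[1,2] ((N\NP)\N)/S  lex  "every"
[2,3] S  lex  "park"
[1,3] (N\NP)\N  >  k=2
[3,4] S\(N\NP)  lex  "sent"
[1,4] S\N  <B  k=3
[0,4] S  >  k=1

[0,4] S   >
  [0,1] S/(S\N)   >T
    [0,1] "found" : N
  [1,4] S\N   <B
    [1,3] (N\NP)\N   >
      [1,2] "every" : ((N\NP)\N)/S
      [2,3] "park" : S
    [3,4] "sent" : S\(N\NP)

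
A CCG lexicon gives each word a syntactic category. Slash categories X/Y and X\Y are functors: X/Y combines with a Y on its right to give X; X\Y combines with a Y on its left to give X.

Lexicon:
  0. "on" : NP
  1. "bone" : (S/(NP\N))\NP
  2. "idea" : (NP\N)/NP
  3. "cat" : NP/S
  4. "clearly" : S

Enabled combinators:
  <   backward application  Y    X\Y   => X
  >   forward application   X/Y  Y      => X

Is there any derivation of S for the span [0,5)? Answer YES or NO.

[0,5] S   >
  [0,2] S/(NP\N)   <
    [0,1] "on" : NP
    [1,2] "bone" : (S/(NP\N))\NP
  [2,5] NP\N   >
    [2,3] "idea" : (NP\N)/NP
    [3,5] NP   >
      [3,4] "cat" : NP/S
      [4,5] "clearly" : S

YES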